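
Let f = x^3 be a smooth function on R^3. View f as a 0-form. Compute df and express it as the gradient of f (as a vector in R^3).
df = (3*x^2) dx + (0) dy + (0) dz; grad f = (3*x^2, 0, 0)

For a 0-form f, d f = (∂f/∂x) dx + (∂f/∂y) dy + (∂f/∂z) dz. The components of the vector representation are exactly the entries of grad f in Cartesian coordinates:
  ∂f/∂x = 3*x^2
  ∂f/∂y = 0
  ∂f/∂z = 0.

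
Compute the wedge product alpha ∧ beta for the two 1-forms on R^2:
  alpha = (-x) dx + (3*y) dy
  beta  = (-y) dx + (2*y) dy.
alpha ∧ beta = (y*(-2*x + 3*y)) dx ∧ dy

Distribute the wedge, using dx_i ∧ dx_j = -dx_j ∧ dx_i and dx_i ∧ dx_i = 0. For each pair (i, j) with i < j, the coefficient of dx_i ∧ dx_j in alpha ∧ beta is (alpha_i * beta_j - alpha_j * beta_i). Collecting: alpha ∧ beta = (y*(-2*x + 3*y)) dx ∧ dy.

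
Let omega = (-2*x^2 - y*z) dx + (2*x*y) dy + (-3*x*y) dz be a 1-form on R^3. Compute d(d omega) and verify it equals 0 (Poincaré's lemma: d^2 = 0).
d(d omega) = 0

Step 1: d omega = sum_{i<j} (∂f_j/∂x_i - ∂f_i/∂x_j) dx_i ∧ dx_j:
  coeff of dx ∧ dy: 2*y + z
  coeff of dx ∧ dz: -2*y
  coeff of dy ∧ dz: -3*x
Step 2: Apply d again to each 2-form coefficient. The only possible 3-form in R^3 is dx ∧ dy ∧ dz, with coefficient
  ∂(coeff of dy∧dz)/∂x - ∂(coeff of dx∧dz)/∂y + ∂(coeff of dx∧dy)/∂z
  = ∂/∂x (-3*x) - ∂/∂y (-2*y) + ∂/∂z (2*y + z).
Each of these terms simplifies to sums of mixed partials that cancel in pairs. The result is 0 (by equality of mixed partials for smooth functions — Schwarz / Clairaut).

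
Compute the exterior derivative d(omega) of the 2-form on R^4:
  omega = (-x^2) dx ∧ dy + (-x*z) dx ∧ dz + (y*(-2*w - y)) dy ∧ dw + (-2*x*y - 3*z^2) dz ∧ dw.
d(omega) = (-2*y) dx ∧ dz ∧ dw + (-2*x) dy ∧ dz ∧ dw

For a 2-form omega = sum_{i<j} g_{ij} dx_i ∧ dx_j, the exterior derivative is
  d(omega) = sum_{i<j} d(g_{ij}) ∧ dx_i ∧ dx_j = sum_{i<j, k} (∂g_{ij}/∂x_k) dx_k ∧ dx_i ∧ dx_j.
Expand each term, using dx_k ∧ dx_i ∧ dx_j = sgn(permutation) dx_{(a)} ∧ dx_{(b)} ∧ dx_{(c)} with (a < b < c) sorted:
  d(-2*x*y - 3*z^2) includes (∂/∂x)(-2*x*y - 3*z^2) dx = (-2*y) dx, which multiplied by dz ∧ dw gives (-2*y) dx ∧ dz ∧ dw
  d(-2*x*y - 3*z^2) includes (∂/∂y)(-2*x*y - 3*z^2) dy = (-2*x) dy, which multiplied by dz ∧ dw gives (-2*x) dy ∧ dz ∧ dw
Collecting like 3-forms: d(omega) = (-2*y) dx ∧ dz ∧ dw + (-2*x) dy ∧ dz ∧ dw.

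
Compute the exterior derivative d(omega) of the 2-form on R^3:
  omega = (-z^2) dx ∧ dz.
d(omega) = 0

For a 2-form omega = sum_{i<j} g_{ij} dx_i ∧ dx_j, the exterior derivative is
  d(omega) = sum_{i<j} d(g_{ij}) ∧ dx_i ∧ dx_j = sum_{i<j, k} (∂g_{ij}/∂x_k) dx_k ∧ dx_i ∧ dx_j.
Expand each term, using dx_k ∧ dx_i ∧ dx_j = sgn(permutation) dx_{(a)} ∧ dx_{(b)} ∧ dx_{(c)} with (a < b < c) sorted:

Collecting like 3-forms: d(omega) = 0.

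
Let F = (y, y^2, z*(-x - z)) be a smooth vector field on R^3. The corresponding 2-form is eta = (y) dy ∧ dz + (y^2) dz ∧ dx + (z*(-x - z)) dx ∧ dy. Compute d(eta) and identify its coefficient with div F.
d(eta) = (-x + 2*y - 2*z) dx ∧ dy ∧ dz; div F = -x + 2*y - 2*z

For a 2-form in R^3 of the form above, applying d gives a 3-form with coefficient ∂P/∂x + ∂Q/∂y + ∂R/∂z:
  ∂P/∂x = 0
  ∂Q/∂y = 2*y
  ∂R/∂z = -x - 2*z
Sum = -x + 2*y - 2*z, which is exactly div F.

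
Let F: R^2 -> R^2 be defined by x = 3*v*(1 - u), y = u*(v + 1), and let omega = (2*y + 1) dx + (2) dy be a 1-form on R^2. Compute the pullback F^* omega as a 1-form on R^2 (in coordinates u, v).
F^* omega = (-6*u*v^2 - 6*u*v - v + 2) du + (-6*u^2*v - 6*u^2 + 6*u*v + 5*u + 3) dv

Using F^*(f dg) = (f ∘ F) d(g ∘ F), substitute each coordinate x_i by F_i(u, v) in f_i, and replace dx_i by d F_i = (∂F_i/∂u) du + (∂F_i/∂v) dv.
  For the x component: f_1(F) = 2*u*v + 2*u + 1; d F_1 = (-3*v) du + (3 - 3*u) dv
  For the y component: f_2(F) = 2; d F_2 = (v + 1) du + (u) dv
Combining and collecting du, dv coefficients:
  coeff of du: -6*u*v^2 - 6*u*v - v + 2
  coeff of dv: -6*u^2*v - 6*u^2 + 6*u*v + 5*u + 3
F^* omega = (-6*u*v^2 - 6*u*v - v + 2) du + (-6*u^2*v - 6*u^2 + 6*u*v + 5*u + 3) dv.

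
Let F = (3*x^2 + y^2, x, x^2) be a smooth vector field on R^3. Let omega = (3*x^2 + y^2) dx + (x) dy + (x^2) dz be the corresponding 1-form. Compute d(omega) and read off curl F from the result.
d(omega) = (0) dy ∧ dz + (-2*x) dz ∧ dx + (1 - 2*y) dx ∧ dy; curl F = (0, -2*x, 1 - 2*y)

d omega = sum_{i<j} (∂f_j/∂x_i - ∂f_i/∂x_j) dx_i ∧ dx_j. Under the identification (dy ∧ dz, dz ∧ dx, dx ∧ dy) ↔ (e_x, e_y, e_z), the coefficients are exactly the components of curl F. Compute:
  ∂R/∂y - ∂Q/∂z = (0) - (0) = 0
  ∂P/∂z - ∂R/∂x = (0) - (2*x) = -2*x
  ∂Q/∂x - ∂P/∂y = (1) - (2*y) = 1 - 2*y.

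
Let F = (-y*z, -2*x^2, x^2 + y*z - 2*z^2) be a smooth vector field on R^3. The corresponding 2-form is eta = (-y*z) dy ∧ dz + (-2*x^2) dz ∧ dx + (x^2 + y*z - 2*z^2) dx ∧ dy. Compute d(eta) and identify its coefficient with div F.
d(eta) = (y - 4*z) dx ∧ dy ∧ dz; div F = y - 4*z

For a 2-form in R^3 of the form above, applying d gives a 3-form with coefficient ∂P/∂x + ∂Q/∂y + ∂R/∂z:
  ∂P/∂x = 0
  ∂Q/∂y = 0
  ∂R/∂z = y - 4*z
Sum = y - 4*z, which is exactly div F.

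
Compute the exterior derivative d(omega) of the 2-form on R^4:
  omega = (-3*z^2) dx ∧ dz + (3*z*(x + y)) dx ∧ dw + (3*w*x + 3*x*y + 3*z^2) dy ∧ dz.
d(omega) = (-3*z) dx ∧ dy ∧ dw + (-3*x - 3*y) dx ∧ dz ∧ dw + (3*w + 3*y) dx ∧ dy ∧ dz + (3*x) dy ∧ dz ∧ dw

For a 2-form omega = sum_{i<j} g_{ij} dx_i ∧ dx_j, the exterior derivative is
  d(omega) = sum_{i<j} d(g_{ij}) ∧ dx_i ∧ dx_j = sum_{i<j, k} (∂g_{ij}/∂x_k) dx_k ∧ dx_i ∧ dx_j.
Expand each term, using dx_k ∧ dx_i ∧ dx_j = sgn(permutation) dx_{(a)} ∧ dx_{(b)} ∧ dx_{(c)} with (a < b < c) sorted:
  d(3*z*(x + y)) includes (∂/∂y)(3*z*(x + y)) dy = (3*z) dy, which multiplied by dx ∧ dw gives (-3*z) dx ∧ dy ∧ dw
  d(3*z*(x + y)) includes (∂/∂z)(3*z*(x + y)) dz = (3*x + 3*y) dz, which multiplied by dx ∧ dw gives (-3*x - 3*y) dx ∧ dz ∧ dw
  d(3*w*x + 3*x*y + 3*z^2) includes (∂/∂x)(3*w*x + 3*x*y + 3*z^2) dx = (3*w + 3*y) dx, which multiplied by dy ∧ dz gives (3*w + 3*y) dx ∧ dy ∧ dz
  d(3*w*x + 3*x*y + 3*z^2) includes (∂/∂w)(3*w*x + 3*x*y + 3*z^2) dw = (3*x) dw, which multiplied by dy ∧ dz gives (3*x) dy ∧ dz ∧ dw
Collecting like 3-forms: d(omega) = (-3*z) dx ∧ dy ∧ dw + (-3*x - 3*y) dx ∧ dz ∧ dw + (3*w + 3*y) dx ∧ dy ∧ dz + (3*x) dy ∧ dz ∧ dw.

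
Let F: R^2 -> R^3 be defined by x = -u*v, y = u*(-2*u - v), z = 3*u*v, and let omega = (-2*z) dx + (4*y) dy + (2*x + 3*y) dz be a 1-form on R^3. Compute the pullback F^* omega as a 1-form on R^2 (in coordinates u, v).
F^* omega = (u*(32*u^2 + 6*u*v - 5*v^2)) du + (5*u^2*(-2*u - v)) dv

Using F^*(f dg) = (f ∘ F) d(g ∘ F), substitute each coordinate x_i by F_i(u, v) in f_i, and replace dx_i by d F_i = (∂F_i/∂u) du + (∂F_i/∂v) dv.
  For the x component: f_1(F) = -6*u*v; d F_1 = (-v) du + (-u) dv
  For the y component: f_2(F) = 4*u*(-2*u - v); d F_2 = (-4*u - v) du + (-u) dv
  For the z component: f_3(F) = u*(-6*u - 5*v); d F_3 = (3*v) du + (3*u) dv
Combining and collecting du, dv coefficients:
  coeff of du: u*(32*u^2 + 6*u*v - 5*v^2)
  coeff of dv: 5*u^2*(-2*u - v)
F^* omega = (u*(32*u^2 + 6*u*v - 5*v^2)) du + (5*u^2*(-2*u - v)) dv.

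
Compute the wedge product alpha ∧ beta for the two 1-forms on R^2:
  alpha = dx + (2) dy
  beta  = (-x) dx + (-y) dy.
alpha ∧ beta = (2*x - y) dx ∧ dy

Distribute the wedge, using dx_i ∧ dx_j = -dx_j ∧ dx_i and dx_i ∧ dx_i = 0. For each pair (i, j) with i < j, the coefficient of dx_i ∧ dx_j in alpha ∧ beta is (alpha_i * beta_j - alpha_j * beta_i). Collecting: alpha ∧ beta = (2*x - y) dx ∧ dy.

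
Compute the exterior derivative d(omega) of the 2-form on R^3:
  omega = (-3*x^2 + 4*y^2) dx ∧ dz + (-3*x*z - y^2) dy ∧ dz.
d(omega) = (-8*y - 3*z) dx ∧ dy ∧ dz

For a 2-form omega = sum_{i<j} g_{ij} dx_i ∧ dx_j, the exterior derivative is
  d(omega) = sum_{i<j} d(g_{ij}) ∧ dx_i ∧ dx_j = sum_{i<j, k} (∂g_{ij}/∂x_k) dx_k ∧ dx_i ∧ dx_j.
Expand each term, using dx_k ∧ dx_i ∧ dx_j = sgn(permutation) dx_{(a)} ∧ dx_{(b)} ∧ dx_{(c)} with (a < b < c) sorted:
  d(-3*x^2 + 4*y^2) includes (∂/∂y)(-3*x^2 + 4*y^2) dy = (8*y) dy, which multiplied by dx ∧ dz gives (-8*y) dx ∧ dy ∧ dz
  d(-3*x*z - y^2) includes (∂/∂x)(-3*x*z - y^2) dx = (-3*z) dx, which multiplied by dy ∧ dz gives (-3*z) dx ∧ dy ∧ dz
Collecting like 3-forms: d(omega) = (-8*y - 3*z) dx ∧ dy ∧ dz.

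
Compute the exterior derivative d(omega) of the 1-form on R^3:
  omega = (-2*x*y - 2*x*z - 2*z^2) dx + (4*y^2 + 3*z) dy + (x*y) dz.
d(omega) = (2*x) dx ∧ dy + (2*x + y + 4*z) dx ∧ dz + (x - 3) dy ∧ dz

For a 1-form omega = sum_i f_i dx_i, the exterior derivative is
  d(omega) = sum_{i < j} (∂f_j/∂x_i - ∂f_i/∂x_j) dx_i ∧ dx_j.
  coefficient of dx ∧ dy: ∂f_2/∂x - ∂f_1/∂y = ∂(4*y^2 + 3*z)/∂x - ∂(-2*x*y - 2*x*z - 2*z^2)/∂y = 2*x
  coefficient of dx ∧ dz: ∂f_3/∂x - ∂f_1/∂z = ∂(x*y)/∂x - ∂(-2*x*y - 2*x*z - 2*z^2)/∂z = 2*x + y + 4*z
  coefficient of dy ∧ dz: ∂f_3/∂y - ∂f_2/∂z = ∂(x*y)/∂y - ∂(4*y^2 + 3*z)/∂z = x - 3
Assembling: d(omega) = (2*x) dx ∧ dy + (2*x + y + 4*z) dx ∧ dz + (x - 3) dy ∧ dz.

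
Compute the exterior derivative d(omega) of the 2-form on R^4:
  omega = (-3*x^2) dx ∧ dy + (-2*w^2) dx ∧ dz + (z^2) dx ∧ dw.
d(omega) = (-4*w - 2*z) dx ∧ dz ∧ dw

For a 2-form omega = sum_{i<j} g_{ij} dx_i ∧ dx_j, the exterior derivative is
  d(omega) = sum_{i<j} d(g_{ij}) ∧ dx_i ∧ dx_j = sum_{i<j, k} (∂g_{ij}/∂x_k) dx_k ∧ dx_i ∧ dx_j.
Expand each term, using dx_k ∧ dx_i ∧ dx_j = sgn(permutation) dx_{(a)} ∧ dx_{(b)} ∧ dx_{(c)} with (a < b < c) sorted:
  d(-2*w^2) includes (∂/∂w)(-2*w^2) dw = (-4*w) dw, which multiplied by dx ∧ dz gives (-4*w) dx ∧ dz ∧ dw
  d(z^2) includes (∂/∂z)(z^2) dz = (2*z) dz, which multiplied by dx ∧ dw gives (-2*z) dx ∧ dz ∧ dw
Collecting like 3-forms: d(omega) = (-4*w - 2*z) dx ∧ dz ∧ dw.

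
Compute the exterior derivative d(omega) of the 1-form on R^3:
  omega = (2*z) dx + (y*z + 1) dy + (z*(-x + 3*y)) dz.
d(omega) = (-z - 2) dx ∧ dz + (-y + 3*z) dy ∧ dz

For a 1-form omega = sum_i f_i dx_i, the exterior derivative is
  d(omega) = sum_{i < j} (∂f_j/∂x_i - ∂f_i/∂x_j) dx_i ∧ dx_j.
  coefficient of dx ∧ dz: ∂f_3/∂x - ∂f_1/∂z = ∂(z*(-x + 3*y))/∂x - ∂(2*z)/∂z = -z - 2
  coefficient of dy ∧ dz: ∂f_3/∂y - ∂f_2/∂z = ∂(z*(-x + 3*y))/∂y - ∂(y*z + 1)/∂z = -y + 3*z
Assembling: d(omega) = (-z - 2) dx ∧ dz + (-y + 3*z) dy ∧ dz.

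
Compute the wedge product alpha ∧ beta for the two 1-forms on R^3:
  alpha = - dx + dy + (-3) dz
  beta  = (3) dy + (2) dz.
alpha ∧ beta = (-3) dx ∧ dy + (-2) dx ∧ dz + (11) dy ∧ dz

Distribute the wedge, using dx_i ∧ dx_j = -dx_j ∧ dx_i and dx_i ∧ dx_i = 0. For each pair (i, j) with i < j, the coefficient of dx_i ∧ dx_j in alpha ∧ beta is (alpha_i * beta_j - alpha_j * beta_i). Collecting: alpha ∧ beta = (-3) dx ∧ dy + (-2) dx ∧ dz + (11) dy ∧ dz.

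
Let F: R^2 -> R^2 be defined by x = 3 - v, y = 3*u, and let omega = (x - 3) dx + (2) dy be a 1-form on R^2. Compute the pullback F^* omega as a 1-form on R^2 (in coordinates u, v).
F^* omega = (6) du + (v) dv

Using F^*(f dg) = (f ∘ F) d(g ∘ F), substitute each coordinate x_i by F_i(u, v) in f_i, and replace dx_i by d F_i = (∂F_i/∂u) du + (∂F_i/∂v) dv.
  For the x component: f_1(F) = -v; d F_1 = (0) du + (-1) dv
  For the y component: f_2(F) = 2; d F_2 = (3) du + (0) dv
Combining and collecting du, dv coefficients:
  coeff of du: 6
  coeff of dv: v
F^* omega = (6) du + (v) dv.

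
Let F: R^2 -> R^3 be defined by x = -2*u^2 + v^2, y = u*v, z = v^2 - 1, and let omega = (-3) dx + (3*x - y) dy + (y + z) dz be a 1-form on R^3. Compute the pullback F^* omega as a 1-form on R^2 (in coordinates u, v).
F^* omega = (-6*u^2*v - u*v^2 + 12*u + 3*v^3) du + (-6*u^3 - u^2*v + 5*u*v^2 + 2*v^3 - 8*v) dv

Using F^*(f dg) = (f ∘ F) d(g ∘ F), substitute each coordinate x_i by F_i(u, v) in f_i, and replace dx_i by d F_i = (∂F_i/∂u) du + (∂F_i/∂v) dv.
  For the x component: f_1(F) = -3; d F_1 = (-4*u) du + (2*v) dv
  For the y component: f_2(F) = -6*u^2 - u*v + 3*v^2; d F_2 = (v) du + (u) dv
  For the z component: f_3(F) = u*v + v^2 - 1; d F_3 = (0) du + (2*v) dv
Combining and collecting du, dv coefficients:
  coeff of du: -6*u^2*v - u*v^2 + 12*u + 3*v^3
  coeff of dv: -6*u^3 - u^2*v + 5*u*v^2 + 2*v^3 - 8*v
F^* omega = (-6*u^2*v - u*v^2 + 12*u + 3*v^3) du + (-6*u^3 - u^2*v + 5*u*v^2 + 2*v^3 - 8*v) dv.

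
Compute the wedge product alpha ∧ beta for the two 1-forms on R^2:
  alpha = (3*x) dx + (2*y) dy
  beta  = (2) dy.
alpha ∧ beta = (6*x) dx ∧ dy

Distribute the wedge, using dx_i ∧ dx_j = -dx_j ∧ dx_i and dx_i ∧ dx_i = 0. For each pair (i, j) with i < j, the coefficient of dx_i ∧ dx_j in alpha ∧ beta is (alpha_i * beta_j - alpha_j * beta_i). Collecting: alpha ∧ beta = (6*x) dx ∧ dy.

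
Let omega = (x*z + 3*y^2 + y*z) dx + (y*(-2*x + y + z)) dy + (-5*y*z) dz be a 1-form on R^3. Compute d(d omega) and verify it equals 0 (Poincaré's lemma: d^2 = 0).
d(d omega) = 0

Step 1: d omega = sum_{i<j} (∂f_j/∂x_i - ∂f_i/∂x_j) dx_i ∧ dx_j:
  coeff of dx ∧ dy: -8*y - z
  coeff of dx ∧ dz: -x - y
  coeff of dy ∧ dz: -y - 5*z
Step 2: Apply d again to each 2-form coefficient. The only possible 3-form in R^3 is dx ∧ dy ∧ dz, with coefficient
  ∂(coeff of dy∧dz)/∂x - ∂(coeff of dx∧dz)/∂y + ∂(coeff of dx∧dy)/∂z
  = ∂/∂x (-y - 5*z) - ∂/∂y (-x - y) + ∂/∂z (-8*y - z).
Each of these terms simplifies to sums of mixed partials that cancel in pairs. The result is 0 (by equality of mixed partials for smooth functions — Schwarz / Clairaut).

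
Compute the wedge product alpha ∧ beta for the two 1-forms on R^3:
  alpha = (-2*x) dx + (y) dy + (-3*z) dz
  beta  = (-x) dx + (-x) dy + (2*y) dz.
alpha ∧ beta = (x*(2*x + y)) dx ∧ dy + (-x*(4*y + 3*z)) dx ∧ dz + (-3*x*z + 2*y^2) dy ∧ dz

Distribute the wedge, using dx_i ∧ dx_j = -dx_j ∧ dx_i and dx_i ∧ dx_i = 0. For each pair (i, j) with i < j, the coefficient of dx_i ∧ dx_j in alpha ∧ beta is (alpha_i * beta_j - alpha_j * beta_i). Collecting: alpha ∧ beta = (x*(2*x + y)) dx ∧ dy + (-x*(4*y + 3*z)) dx ∧ dz + (-3*x*z + 2*y^2) dy ∧ dz.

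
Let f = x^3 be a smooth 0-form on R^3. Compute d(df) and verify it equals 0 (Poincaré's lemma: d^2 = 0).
d(df) = 0

Step 1: df = sum_i (∂f/∂x_i) dx_i = (3*x^2) dx + (0) dy + (0) dz.
Step 2: Apply d again. Using the 1-form formula, the coefficient of dx ∧ dy in d(df) is ∂^2 f/∂x ∂y - ∂^2 f/∂y ∂x = (0) - (0) = 0 (equality of mixed partials for smooth f).
Similarly for dx ∧ dz and dy ∧ dz — all coefficients vanish. So d(df) = 0.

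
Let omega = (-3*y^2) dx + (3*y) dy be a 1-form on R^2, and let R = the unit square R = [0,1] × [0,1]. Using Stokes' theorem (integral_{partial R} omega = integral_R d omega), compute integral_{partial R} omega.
integral_(partial R) omega = 3

Stokes: integral_partial_R omega = integral_R d omega with d omega = (∂Q/∂x - ∂P/∂y) dx ∧ dy.
  ∂Q/∂x = 0
  ∂P/∂y = -6*y
  integrand = ∂Q/∂x - ∂P/∂y = 6*y.
Integrating over R: integral_0^1 integral_0^1 (6*y) dx dy = 3.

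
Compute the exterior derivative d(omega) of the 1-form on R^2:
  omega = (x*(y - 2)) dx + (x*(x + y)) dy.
d(omega) = (x + y) dx ∧ dy

For a 1-form omega = sum_i f_i dx_i, the exterior derivative is
  d(omega) = sum_{i < j} (∂f_j/∂x_i - ∂f_i/∂x_j) dx_i ∧ dx_j.
  coefficient of dx ∧ dy: ∂f_2/∂x - ∂f_1/∂y = ∂(x*(x + y))/∂x - ∂(x*(y - 2))/∂y = x + y
Assembling: d(omega) = (x + y) dx ∧ dy.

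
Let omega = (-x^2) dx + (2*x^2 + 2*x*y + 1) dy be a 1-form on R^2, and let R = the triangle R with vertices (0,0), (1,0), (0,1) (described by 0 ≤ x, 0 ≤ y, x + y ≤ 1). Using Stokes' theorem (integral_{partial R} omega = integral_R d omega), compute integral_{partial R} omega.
integral_(partial R) omega = 1

Stokes: integral_partial_R omega = integral_R d omega with d omega = (∂Q/∂x - ∂P/∂y) dx ∧ dy.
  ∂Q/∂x = 4*x + 2*y
  ∂P/∂y = 0
  integrand = ∂Q/∂x - ∂P/∂y = 4*x + 2*y.
Integrating over R: integral_0^1 integral_0^{1-x} (4*x + 2*y) dy dx = 1.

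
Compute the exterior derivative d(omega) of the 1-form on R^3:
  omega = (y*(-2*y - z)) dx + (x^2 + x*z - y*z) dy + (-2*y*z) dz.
d(omega) = (2*x + 4*y + 2*z) dx ∧ dy + (y) dx ∧ dz + (-x + y - 2*z) dy ∧ dz

For a 1-form omega = sum_i f_i dx_i, the exterior derivative is
  d(omega) = sum_{i < j} (∂f_j/∂x_i - ∂f_i/∂x_j) dx_i ∧ dx_j.
  coefficient of dx ∧ dy: ∂f_2/∂x - ∂f_1/∂y = ∂(x^2 + x*z - y*z)/∂x - ∂(y*(-2*y - z))/∂y = 2*x + 4*y + 2*z
  coefficient of dx ∧ dz: ∂f_3/∂x - ∂f_1/∂z = ∂(-2*y*z)/∂x - ∂(y*(-2*y - z))/∂z = y
  coefficient of dy ∧ dz: ∂f_3/∂y - ∂f_2/∂z = ∂(-2*y*z)/∂y - ∂(x^2 + x*z - y*z)/∂z = -x + y - 2*z
Assembling: d(omega) = (2*x + 4*y + 2*z) dx ∧ dy + (y) dx ∧ dz + (-x + y - 2*z) dy ∧ dz.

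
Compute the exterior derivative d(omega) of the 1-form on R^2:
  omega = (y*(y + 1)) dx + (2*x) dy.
d(omega) = (1 - 2*y) dx ∧ dy

For a 1-form omega = sum_i f_i dx_i, the exterior derivative is
  d(omega) = sum_{i < j} (∂f_j/∂x_i - ∂f_i/∂x_j) dx_i ∧ dx_j.
  coefficient of dx ∧ dy: ∂f_2/∂x - ∂f_1/∂y = ∂(2*x)/∂x - ∂(y*(y + 1))/∂y = 1 - 2*y
Assembling: d(omega) = (1 - 2*y) dx ∧ dy.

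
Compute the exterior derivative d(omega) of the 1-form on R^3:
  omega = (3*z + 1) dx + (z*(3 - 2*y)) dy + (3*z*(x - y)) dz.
d(omega) = (3*z - 3) dx ∧ dz + (2*y - 3*z - 3) dy ∧ dz

For a 1-form omega = sum_i f_i dx_i, the exterior derivative is
  d(omega) = sum_{i < j} (∂f_j/∂x_i - ∂f_i/∂x_j) dx_i ∧ dx_j.
  coefficient of dx ∧ dz: ∂f_3/∂x - ∂f_1/∂z = ∂(3*z*(x - y))/∂x - ∂(3*z + 1)/∂z = 3*z - 3
  coefficient of dy ∧ dz: ∂f_3/∂y - ∂f_2/∂z = ∂(3*z*(x - y))/∂y - ∂(z*(3 - 2*y))/∂z = 2*y - 3*z - 3
Assembling: d(omega) = (3*z - 3) dx ∧ dz + (2*y - 3*z - 3) dy ∧ dz.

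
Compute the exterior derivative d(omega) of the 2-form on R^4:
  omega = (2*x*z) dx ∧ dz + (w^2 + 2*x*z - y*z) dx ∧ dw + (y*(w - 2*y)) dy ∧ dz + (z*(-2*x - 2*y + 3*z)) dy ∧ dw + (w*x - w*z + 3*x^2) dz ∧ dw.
d(omega) = (-z) dx ∧ dy ∧ dw + (w + 4*x + y) dx ∧ dz ∧ dw + (2*x + 3*y - 6*z) dy ∧ dz ∧ dw

For a 2-form omega = sum_{i<j} g_{ij} dx_i ∧ dx_j, the exterior derivative is
  d(omega) = sum_{i<j} d(g_{ij}) ∧ dx_i ∧ dx_j = sum_{i<j, k} (∂g_{ij}/∂x_k) dx_k ∧ dx_i ∧ dx_j.
Expand each term, using dx_k ∧ dx_i ∧ dx_j = sgn(permutation) dx_{(a)} ∧ dx_{(b)} ∧ dx_{(c)} with (a < b < c) sorted:
  d(w^2 + 2*x*z - y*z) includes (∂/∂y)(w^2 + 2*x*z - y*z) dy = (-z) dy, which multiplied by dx ∧ dw gives (z) dx ∧ dy ∧ dw
  d(w^2 + 2*x*z - y*z) includes (∂/∂z)(w^2 + 2*x*z - y*z) dz = (2*x - y) dz, which multiplied by dx ∧ dw gives (-2*x + y) dx ∧ dz ∧ dw
  d(y*(w - 2*y)) includes (∂/∂w)(y*(w - 2*y)) dw = (y) dw, which multiplied by dy ∧ dz gives (y) dy ∧ dz ∧ dw
  d(z*(-2*x - 2*y + 3*z)) includes (∂/∂x)(z*(-2*x - 2*y + 3*z)) dx = (-2*z) dx, which multiplied by dy ∧ dw gives (-2*z) dx ∧ dy ∧ dw
  d(z*(-2*x - 2*y + 3*z)) includes (∂/∂z)(z*(-2*x - 2*y + 3*z)) dz = (-2*x - 2*y + 6*z) dz, which multiplied by dy ∧ dw gives (2*x + 2*y - 6*z) dy ∧ dz ∧ dw
  d(w*x - w*z + 3*x^2) includes (∂/∂x)(w*x - w*z + 3*x^2) dx = (w + 6*x) dx, which multiplied by dz ∧ dw gives (w + 6*x) dx ∧ dz ∧ dw
Collecting like 3-forms: d(omega) = (-z) dx ∧ dy ∧ dw + (w + 4*x + y) dx ∧ dz ∧ dw + (2*x + 3*y - 6*z) dy ∧ dz ∧ dw.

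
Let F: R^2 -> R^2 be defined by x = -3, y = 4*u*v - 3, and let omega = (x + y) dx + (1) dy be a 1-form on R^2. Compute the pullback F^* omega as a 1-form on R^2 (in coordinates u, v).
F^* omega = (4*v) du + (4*u) dv

Using F^*(f dg) = (f ∘ F) d(g ∘ F), substitute each coordinate x_i by F_i(u, v) in f_i, and replace dx_i by d F_i = (∂F_i/∂u) du + (∂F_i/∂v) dv.
  For the x component: f_1(F) = 4*u*v - 6; d F_1 = (0) du + (0) dv
  For the y component: f_2(F) = 1; d F_2 = (4*v) du + (4*u) dv
Combining and collecting du, dv coefficients:
  coeff of du: 4*v
  coeff of dv: 4*u
F^* omega = (4*v) du + (4*u) dv.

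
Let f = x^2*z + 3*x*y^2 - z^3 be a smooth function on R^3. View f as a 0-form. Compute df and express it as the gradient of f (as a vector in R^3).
df = (2*x*z + 3*y^2) dx + (6*x*y) dy + (x^2 - 3*z^2) dz; grad f = (2*x*z + 3*y^2, 6*x*y, x^2 - 3*z^2)

For a 0-form f, d f = (∂f/∂x) dx + (∂f/∂y) dy + (∂f/∂z) dz. The components of the vector representation are exactly the entries of grad f in Cartesian coordinates:
  ∂f/∂x = 2*x*z + 3*y^2
  ∂f/∂y = 6*x*y
  ∂f/∂z = x^2 - 3*z^2.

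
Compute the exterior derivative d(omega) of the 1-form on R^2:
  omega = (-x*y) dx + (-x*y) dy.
d(omega) = (x - y) dx ∧ dy

For a 1-form omega = sum_i f_i dx_i, the exterior derivative is
  d(omega) = sum_{i < j} (∂f_j/∂x_i - ∂f_i/∂x_j) dx_i ∧ dx_j.
  coefficient of dx ∧ dy: ∂f_2/∂x - ∂f_1/∂y = ∂(-x*y)/∂x - ∂(-x*y)/∂y = x - y
Assembling: d(omega) = (x - y) dx ∧ dy.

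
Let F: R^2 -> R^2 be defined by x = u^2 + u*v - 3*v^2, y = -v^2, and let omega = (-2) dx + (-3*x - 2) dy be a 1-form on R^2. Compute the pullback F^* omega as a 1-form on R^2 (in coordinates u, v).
F^* omega = (-4*u - 2*v) du + (6*u^2*v + 6*u*v^2 - 2*u - 18*v^3 + 16*v) dv

Using F^*(f dg) = (f ∘ F) d(g ∘ F), substitute each coordinate x_i by F_i(u, v) in f_i, and replace dx_i by d F_i = (∂F_i/∂u) du + (∂F_i/∂v) dv.
  For the x component: f_1(F) = -2; d F_1 = (2*u + v) du + (u - 6*v) dv
  For the y component: f_2(F) = -3*u^2 - 3*u*v + 9*v^2 - 2; d F_2 = (0) du + (-2*v) dv
Combining and collecting du, dv coefficients:
  coeff of du: -4*u - 2*v
  coeff of dv: 6*u^2*v + 6*u*v^2 - 2*u - 18*v^3 + 16*v
F^* omega = (-4*u - 2*v) du + (6*u^2*v + 6*u*v^2 - 2*u - 18*v^3 + 16*v) dv.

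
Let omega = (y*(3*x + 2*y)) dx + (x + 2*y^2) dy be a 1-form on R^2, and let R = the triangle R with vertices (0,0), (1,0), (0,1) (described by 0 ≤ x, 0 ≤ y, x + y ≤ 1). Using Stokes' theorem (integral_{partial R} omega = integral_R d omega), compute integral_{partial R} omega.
integral_(partial R) omega = -2/3

Stokes: integral_partial_R omega = integral_R d omega with d omega = (∂Q/∂x - ∂P/∂y) dx ∧ dy.
  ∂Q/∂x = 1
  ∂P/∂y = 3*x + 4*y
  integrand = ∂Q/∂x - ∂P/∂y = -3*x - 4*y + 1.
Integrating over R: integral_0^1 integral_0^{1-x} (-3*x - 4*y + 1) dy dx = -2/3.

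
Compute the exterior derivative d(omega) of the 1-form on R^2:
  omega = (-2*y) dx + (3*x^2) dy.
d(omega) = (6*x + 2) dx ∧ dy

For a 1-form omega = sum_i f_i dx_i, the exterior derivative is
  d(omega) = sum_{i < j} (∂f_j/∂x_i - ∂f_i/∂x_j) dx_i ∧ dx_j.
  coefficient of dx ∧ dy: ∂f_2/∂x - ∂f_1/∂y = ∂(3*x^2)/∂x - ∂(-2*y)/∂y = 6*x + 2
Assembling: d(omega) = (6*x + 2) dx ∧ dy.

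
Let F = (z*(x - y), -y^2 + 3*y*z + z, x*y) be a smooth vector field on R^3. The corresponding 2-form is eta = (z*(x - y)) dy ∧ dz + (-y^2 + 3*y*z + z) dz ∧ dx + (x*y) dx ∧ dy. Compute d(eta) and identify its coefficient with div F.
d(eta) = (-2*y + 4*z) dx ∧ dy ∧ dz; div F = -2*y + 4*z

For a 2-form in R^3 of the form above, applying d gives a 3-form with coefficient ∂P/∂x + ∂Q/∂y + ∂R/∂z:
  ∂P/∂x = z
  ∂Q/∂y = -2*y + 3*z
  ∂R/∂z = 0
Sum = -2*y + 4*z, which is exactly div F.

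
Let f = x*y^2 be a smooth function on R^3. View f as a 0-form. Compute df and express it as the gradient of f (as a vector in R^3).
df = (y^2) dx + (2*x*y) dy + (0) dz; grad f = (y^2, 2*x*y, 0)

For a 0-form f, d f = (∂f/∂x) dx + (∂f/∂y) dy + (∂f/∂z) dz. The components of the vector representation are exactly the entries of grad f in Cartesian coordinates:
  ∂f/∂x = y^2
  ∂f/∂y = 2*x*y
  ∂f/∂z = 0.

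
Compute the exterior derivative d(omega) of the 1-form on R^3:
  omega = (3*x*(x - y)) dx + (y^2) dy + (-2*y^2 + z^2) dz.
d(omega) = (3*x) dx ∧ dy + (-4*y) dy ∧ dz

For a 1-form omega = sum_i f_i dx_i, the exterior derivative is
  d(omega) = sum_{i < j} (∂f_j/∂x_i - ∂f_i/∂x_j) dx_i ∧ dx_j.
  coefficient of dx ∧ dy: ∂f_2/∂x - ∂f_1/∂y = ∂(y^2)/∂x - ∂(3*x*(x - y))/∂y = 3*x
  coefficient of dy ∧ dz: ∂f_3/∂y - ∂f_2/∂z = ∂(-2*y^2 + z^2)/∂y - ∂(y^2)/∂z = -4*y
Assembling: d(omega) = (3*x) dx ∧ dy + (-4*y) dy ∧ dz.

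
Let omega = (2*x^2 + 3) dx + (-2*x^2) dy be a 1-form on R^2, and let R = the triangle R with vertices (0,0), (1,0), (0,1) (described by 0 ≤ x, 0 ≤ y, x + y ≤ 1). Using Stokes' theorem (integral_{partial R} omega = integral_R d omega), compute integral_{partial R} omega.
integral_(partial R) omega = -2/3

Stokes: integral_partial_R omega = integral_R d omega with d omega = (∂Q/∂x - ∂P/∂y) dx ∧ dy.
  ∂Q/∂x = -4*x
  ∂P/∂y = 0
  integrand = ∂Q/∂x - ∂P/∂y = -4*x.
Integrating over R: integral_0^1 integral_0^{1-x} (-4*x) dy dx = -2/3.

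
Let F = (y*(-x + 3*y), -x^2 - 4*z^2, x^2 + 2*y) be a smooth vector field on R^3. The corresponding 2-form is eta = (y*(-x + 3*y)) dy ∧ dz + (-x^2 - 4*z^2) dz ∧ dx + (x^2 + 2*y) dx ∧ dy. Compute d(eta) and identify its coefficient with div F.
d(eta) = (-y) dx ∧ dy ∧ dz; div F = -y

For a 2-form in R^3 of the form above, applying d gives a 3-form with coefficient ∂P/∂x + ∂Q/∂y + ∂R/∂z:
  ∂P/∂x = -y
  ∂Q/∂y = 0
  ∂R/∂z = 0
Sum = -y, which is exactly div F.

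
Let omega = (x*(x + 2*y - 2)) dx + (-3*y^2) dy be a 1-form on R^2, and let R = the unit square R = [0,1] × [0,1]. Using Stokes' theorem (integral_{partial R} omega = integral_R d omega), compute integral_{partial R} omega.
integral_(partial R) omega = -1

Stokes: integral_partial_R omega = integral_R d omega with d omega = (∂Q/∂x - ∂P/∂y) dx ∧ dy.
  ∂Q/∂x = 0
  ∂P/∂y = 2*x
  integrand = ∂Q/∂x - ∂P/∂y = -2*x.
Integrating over R: integral_0^1 integral_0^1 (-2*x) dx dy = -1.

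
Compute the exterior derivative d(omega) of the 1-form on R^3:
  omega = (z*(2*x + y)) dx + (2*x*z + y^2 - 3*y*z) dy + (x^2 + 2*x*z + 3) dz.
d(omega) = (z) dx ∧ dy + (-y + 2*z) dx ∧ dz + (-2*x + 3*y) dy ∧ dz

For a 1-form omega = sum_i f_i dx_i, the exterior derivative is
  d(omega) = sum_{i < j} (∂f_j/∂x_i - ∂f_i/∂x_j) dx_i ∧ dx_j.
  coefficient of dx ∧ dy: ∂f_2/∂x - ∂f_1/∂y = ∂(2*x*z + y^2 - 3*y*z)/∂x - ∂(z*(2*x + y))/∂y = z
  coefficient of dx ∧ dz: ∂f_3/∂x - ∂f_1/∂z = ∂(x^2 + 2*x*z + 3)/∂x - ∂(z*(2*x + y))/∂z = -y + 2*z
  coefficient of dy ∧ dz: ∂f_3/∂y - ∂f_2/∂z = ∂(x^2 + 2*x*z + 3)/∂y - ∂(2*x*z + y^2 - 3*y*z)/∂z = -2*x + 3*y
Assembling: d(omega) = (z) dx ∧ dy + (-y + 2*z) dx ∧ dz + (-2*x + 3*y) dy ∧ dz.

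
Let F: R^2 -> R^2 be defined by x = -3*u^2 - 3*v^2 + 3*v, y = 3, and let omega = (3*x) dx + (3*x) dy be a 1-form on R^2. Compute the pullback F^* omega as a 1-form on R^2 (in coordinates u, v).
F^* omega = (54*u*(u^2 + v^2 - v)) du + (54*u^2*v - 27*u^2 + 54*v^3 - 81*v^2 + 27*v) dv

Using F^*(f dg) = (f ∘ F) d(g ∘ F), substitute each coordinate x_i by F_i(u, v) in f_i, and replace dx_i by d F_i = (∂F_i/∂u) du + (∂F_i/∂v) dv.
  For the x component: f_1(F) = -9*u^2 - 9*v^2 + 9*v; d F_1 = (-6*u) du + (3 - 6*v) dv
  For the y component: f_2(F) = -9*u^2 - 9*v^2 + 9*v; d F_2 = (0) du + (0) dv
Combining and collecting du, dv coefficients:
  coeff of du: 54*u*(u^2 + v^2 - v)
  coeff of dv: 54*u^2*v - 27*u^2 + 54*v^3 - 81*v^2 + 27*v
F^* omega = (54*u*(u^2 + v^2 - v)) du + (54*u^2*v - 27*u^2 + 54*v^3 - 81*v^2 + 27*v) dv.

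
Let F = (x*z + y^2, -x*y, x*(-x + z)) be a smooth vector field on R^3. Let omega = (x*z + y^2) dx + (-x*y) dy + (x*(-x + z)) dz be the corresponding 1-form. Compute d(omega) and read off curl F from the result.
d(omega) = (0) dy ∧ dz + (3*x - z) dz ∧ dx + (-3*y) dx ∧ dy; curl F = (0, 3*x - z, -3*y)

d omega = sum_{i<j} (∂f_j/∂x_i - ∂f_i/∂x_j) dx_i ∧ dx_j. Under the identification (dy ∧ dz, dz ∧ dx, dx ∧ dy) ↔ (e_x, e_y, e_z), the coefficients are exactly the components of curl F. Compute:
  ∂R/∂y - ∂Q/∂z = (0) - (0) = 0
  ∂P/∂z - ∂R/∂x = (x) - (-2*x + z) = 3*x - z
  ∂Q/∂x - ∂P/∂y = (-y) - (2*y) = -3*y.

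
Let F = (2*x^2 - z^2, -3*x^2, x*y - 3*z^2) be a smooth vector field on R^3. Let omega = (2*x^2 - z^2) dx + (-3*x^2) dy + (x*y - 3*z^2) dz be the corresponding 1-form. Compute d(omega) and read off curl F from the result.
d(omega) = (x) dy ∧ dz + (-y - 2*z) dz ∧ dx + (-6*x) dx ∧ dy; curl F = (x, -y - 2*z, -6*x)

d omega = sum_{i<j} (∂f_j/∂x_i - ∂f_i/∂x_j) dx_i ∧ dx_j. Under the identification (dy ∧ dz, dz ∧ dx, dx ∧ dy) ↔ (e_x, e_y, e_z), the coefficients are exactly the components of curl F. Compute:
  ∂R/∂y - ∂Q/∂z = (x) - (0) = x
  ∂P/∂z - ∂R/∂x = (-2*z) - (y) = -y - 2*z
  ∂Q/∂x - ∂P/∂y = (-6*x) - (0) = -6*x.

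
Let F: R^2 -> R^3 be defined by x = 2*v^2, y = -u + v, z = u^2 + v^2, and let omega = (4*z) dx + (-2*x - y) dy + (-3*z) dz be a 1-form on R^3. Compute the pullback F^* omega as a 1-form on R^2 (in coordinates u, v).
F^* omega = (-6*u^3 - 6*u*v^2 - u + 4*v^2 + v) du + (10*u^2*v + u + 10*v^3 - 4*v^2 - v) dv

Using F^*(f dg) = (f ∘ F) d(g ∘ F), substitute each coordinate x_i by F_i(u, v) in f_i, and replace dx_i by d F_i = (∂F_i/∂u) du + (∂F_i/∂v) dv.
  For the x component: f_1(F) = 4*u^2 + 4*v^2; d F_1 = (0) du + (4*v) dv
  For the y component: f_2(F) = u - 4*v^2 - v; d F_2 = (-1) du + (1) dv
  For the z component: f_3(F) = -3*u^2 - 3*v^2; d F_3 = (2*u) du + (2*v) dv
Combining and collecting du, dv coefficients:
  coeff of du: -6*u^3 - 6*u*v^2 - u + 4*v^2 + v
  coeff of dv: 10*u^2*v + u + 10*v^3 - 4*v^2 - v
F^* omega = (-6*u^3 - 6*u*v^2 - u + 4*v^2 + v) du + (10*u^2*v + u + 10*v^3 - 4*v^2 - v) dv.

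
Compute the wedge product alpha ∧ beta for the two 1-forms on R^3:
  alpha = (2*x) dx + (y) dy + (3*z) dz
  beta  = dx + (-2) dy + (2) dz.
alpha ∧ beta = (-4*x - y) dx ∧ dy + (4*x - 3*z) dx ∧ dz + (2*y + 6*z) dy ∧ dz

Distribute the wedge, using dx_i ∧ dx_j = -dx_j ∧ dx_i and dx_i ∧ dx_i = 0. For each pair (i, j) with i < j, the coefficient of dx_i ∧ dx_j in alpha ∧ beta is (alpha_i * beta_j - alpha_j * beta_i). Collecting: alpha ∧ beta = (-4*x - y) dx ∧ dy + (4*x - 3*z) dx ∧ dz + (2*y + 6*z) dy ∧ dz.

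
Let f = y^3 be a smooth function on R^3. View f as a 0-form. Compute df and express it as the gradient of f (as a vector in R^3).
df = (0) dx + (3*y^2) dy + (0) dz; grad f = (0, 3*y^2, 0)

For a 0-form f, d f = (∂f/∂x) dx + (∂f/∂y) dy + (∂f/∂z) dz. The components of the vector representation are exactly the entries of grad f in Cartesian coordinates:
  ∂f/∂x = 0
  ∂f/∂y = 3*y^2
  ∂f/∂z = 0.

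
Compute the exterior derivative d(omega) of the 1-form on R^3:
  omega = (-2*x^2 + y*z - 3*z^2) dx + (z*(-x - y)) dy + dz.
d(omega) = (-2*z) dx ∧ dy + (-y + 6*z) dx ∧ dz + (x + y) dy ∧ dz

For a 1-form omega = sum_i f_i dx_i, the exterior derivative is
  d(omega) = sum_{i < j} (∂f_j/∂x_i - ∂f_i/∂x_j) dx_i ∧ dx_j.
  coefficient of dx ∧ dy: ∂f_2/∂x - ∂f_1/∂y = ∂(z*(-x - y))/∂x - ∂(-2*x^2 + y*z - 3*z^2)/∂y = -2*z
  coefficient of dx ∧ dz: ∂f_3/∂x - ∂f_1/∂z = ∂(1)/∂x - ∂(-2*x^2 + y*z - 3*z^2)/∂z = -y + 6*z
  coefficient of dy ∧ dz: ∂f_3/∂y - ∂f_2/∂z = ∂(1)/∂y - ∂(z*(-x - y))/∂z = x + y
Assembling: d(omega) = (-2*z) dx ∧ dy + (-y + 6*z) dx ∧ dz + (x + y) dy ∧ dz.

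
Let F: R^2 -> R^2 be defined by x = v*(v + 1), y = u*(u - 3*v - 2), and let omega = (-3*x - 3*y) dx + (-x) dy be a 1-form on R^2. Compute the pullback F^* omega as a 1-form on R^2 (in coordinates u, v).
F^* omega = (v*(-2*u*v - 2*u + 3*v^2 + 5*v + 2)) du + (-6*u^2*v - 3*u^2 + 21*u*v^2 + 24*u*v + 6*u - 6*v^3 - 9*v^2 - 3*v) dv

Using F^*(f dg) = (f ∘ F) d(g ∘ F), substitute each coordinate x_i by F_i(u, v) in f_i, and replace dx_i by d F_i = (∂F_i/∂u) du + (∂F_i/∂v) dv.
  For the x component: f_1(F) = -3*u^2 + 9*u*v + 6*u - 3*v^2 - 3*v; d F_1 = (0) du + (2*v + 1) dv
  For the y component: f_2(F) = v*(-v - 1); d F_2 = (2*u - 3*v - 2) du + (-3*u) dv
Combining and collecting du, dv coefficients:
  coeff of du: v*(-2*u*v - 2*u + 3*v^2 + 5*v + 2)
  coeff of dv: -6*u^2*v - 3*u^2 + 21*u*v^2 + 24*u*v + 6*u - 6*v^3 - 9*v^2 - 3*v
F^* omega = (v*(-2*u*v - 2*u + 3*v^2 + 5*v + 2)) du + (-6*u^2*v - 3*u^2 + 21*u*v^2 + 24*u*v + 6*u - 6*v^3 - 9*v^2 - 3*v) dv.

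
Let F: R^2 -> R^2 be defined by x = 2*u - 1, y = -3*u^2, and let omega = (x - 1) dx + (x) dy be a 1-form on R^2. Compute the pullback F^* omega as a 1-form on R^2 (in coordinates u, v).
F^* omega = (-12*u^2 + 10*u - 4) du

Using F^*(f dg) = (f ∘ F) d(g ∘ F), substitute each coordinate x_i by F_i(u, v) in f_i, and replace dx_i by d F_i = (∂F_i/∂u) du + (∂F_i/∂v) dv.
  For the x component: f_1(F) = 2*u - 2; d F_1 = (2) du + (0) dv
  For the y component: f_2(F) = 2*u - 1; d F_2 = (-6*u) du + (0) dv
Combining and collecting du, dv coefficients:
  coeff of du: -12*u^2 + 10*u - 4
  coeff of dv: 0
F^* omega = (-12*u^2 + 10*u - 4) du.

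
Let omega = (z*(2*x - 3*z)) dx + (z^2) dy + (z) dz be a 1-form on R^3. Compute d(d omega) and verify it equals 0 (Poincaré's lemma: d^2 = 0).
d(d omega) = 0

Step 1: d omega = sum_{i<j} (∂f_j/∂x_i - ∂f_i/∂x_j) dx_i ∧ dx_j:
  coeff of dx ∧ dy: 0
  coeff of dx ∧ dz: -2*x + 6*z
  coeff of dy ∧ dz: -2*z
Step 2: Apply d again to each 2-form coefficient. The only possible 3-form in R^3 is dx ∧ dy ∧ dz, with coefficient
  ∂(coeff of dy∧dz)/∂x - ∂(coeff of dx∧dz)/∂y + ∂(coeff of dx∧dy)/∂z
  = ∂/∂x (-2*z) - ∂/∂y (-2*x + 6*z) + ∂/∂z (0).
Each of these terms simplifies to sums of mixed partials that cancel in pairs. The result is 0 (by equality of mixed partials for smooth functions — Schwarz / Clairaut).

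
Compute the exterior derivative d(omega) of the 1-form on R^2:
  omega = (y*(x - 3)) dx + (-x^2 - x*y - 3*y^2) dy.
d(omega) = (-3*x - y + 3) dx ∧ dy

For a 1-form omega = sum_i f_i dx_i, the exterior derivative is
  d(omega) = sum_{i < j} (∂f_j/∂x_i - ∂f_i/∂x_j) dx_i ∧ dx_j.
  coefficient of dx ∧ dy: ∂f_2/∂x - ∂f_1/∂y = ∂(-x^2 - x*y - 3*y^2)/∂x - ∂(y*(x - 3))/∂y = -3*x - y + 3
Assembling: d(omega) = (-3*x - y + 3) dx ∧ dy.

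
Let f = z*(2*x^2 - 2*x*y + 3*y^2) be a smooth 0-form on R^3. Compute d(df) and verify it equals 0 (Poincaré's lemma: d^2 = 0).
d(df) = 0

Step 1: df = sum_i (∂f/∂x_i) dx_i = (2*z*(2*x - y)) dx + (2*z*(-x + 3*y)) dy + (2*x^2 - 2*x*y + 3*y^2) dz.
Step 2: Apply d again. Using the 1-form formula, the coefficient of dx ∧ dy in d(df) is ∂^2 f/∂x ∂y - ∂^2 f/∂y ∂x = (-2*z) - (-2*z) = 0 (equality of mixed partials for smooth f).
Similarly for dx ∧ dz and dy ∧ dz — all coefficients vanish. So d(df) = 0.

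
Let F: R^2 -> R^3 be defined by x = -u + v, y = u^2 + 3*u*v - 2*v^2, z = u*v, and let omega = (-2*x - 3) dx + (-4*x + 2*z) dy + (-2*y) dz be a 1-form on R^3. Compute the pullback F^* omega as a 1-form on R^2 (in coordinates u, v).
F^* omega = (2*u^2*v + 8*u^2 + 4*u*v - 2*u + 4*v^3 - 12*v^2 + 2*v + 3) du + (-2*u^3 + 12*u^2 - 4*u*v^2 - 28*u*v + 2*u + 16*v^2 - 2*v - 3) dv

Using F^*(f dg) = (f ∘ F) d(g ∘ F), substitute each coordinate x_i by F_i(u, v) in f_i, and replace dx_i by d F_i = (∂F_i/∂u) du + (∂F_i/∂v) dv.
  For the x component: f_1(F) = 2*u - 2*v - 3; d F_1 = (-1) du + (1) dv
  For the y component: f_2(F) = 2*u*v + 4*u - 4*v; d F_2 = (2*u + 3*v) du + (3*u - 4*v) dv
  For the z component: f_3(F) = -2*u^2 - 6*u*v + 4*v^2; d F_3 = (v) du + (u) dv
Combining and collecting du, dv coefficients:
  coeff of du: 2*u^2*v + 8*u^2 + 4*u*v - 2*u + 4*v^3 - 12*v^2 + 2*v + 3
  coeff of dv: -2*u^3 + 12*u^2 - 4*u*v^2 - 28*u*v + 2*u + 16*v^2 - 2*v - 3
F^* omega = (2*u^2*v + 8*u^2 + 4*u*v - 2*u + 4*v^3 - 12*v^2 + 2*v + 3) du + (-2*u^3 + 12*u^2 - 4*u*v^2 - 28*u*v + 2*u + 16*v^2 - 2*v - 3) dv.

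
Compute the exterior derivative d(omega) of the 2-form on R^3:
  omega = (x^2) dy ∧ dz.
d(omega) = (2*x) dx ∧ dy ∧ dz

For a 2-form omega = sum_{i<j} g_{ij} dx_i ∧ dx_j, the exterior derivative is
  d(omega) = sum_{i<j} d(g_{ij}) ∧ dx_i ∧ dx_j = sum_{i<j, k} (∂g_{ij}/∂x_k) dx_k ∧ dx_i ∧ dx_j.
Expand each term, using dx_k ∧ dx_i ∧ dx_j = sgn(permutation) dx_{(a)} ∧ dx_{(b)} ∧ dx_{(c)} with (a < b < c) sorted:
  d(x^2) includes (∂/∂x)(x^2) dx = (2*x) dx, which multiplied by dy ∧ dz gives (2*x) dx ∧ dy ∧ dz
Collecting like 3-forms: d(omega) = (2*x) dx ∧ dy ∧ dz.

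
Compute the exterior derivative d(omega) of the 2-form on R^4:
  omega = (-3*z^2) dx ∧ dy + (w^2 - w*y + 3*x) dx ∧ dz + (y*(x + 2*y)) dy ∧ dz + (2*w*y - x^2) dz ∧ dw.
d(omega) = (w + y - 6*z) dx ∧ dy ∧ dz + (2*w - 2*x - y) dx ∧ dz ∧ dw + (2*w) dy ∧ dz ∧ dw

For a 2-form omega = sum_{i<j} g_{ij} dx_i ∧ dx_j, the exterior derivative is
  d(omega) = sum_{i<j} d(g_{ij}) ∧ dx_i ∧ dx_j = sum_{i<j, k} (∂g_{ij}/∂x_k) dx_k ∧ dx_i ∧ dx_j.
Expand each term, using dx_k ∧ dx_i ∧ dx_j = sgn(permutation) dx_{(a)} ∧ dx_{(b)} ∧ dx_{(c)} with (a < b < c) sorted:
  d(-3*z^2) includes (∂/∂z)(-3*z^2) dz = (-6*z) dz, which multiplied by dx ∧ dy gives (-6*z) dx ∧ dy ∧ dz
  d(w^2 - w*y + 3*x) includes (∂/∂y)(w^2 - w*y + 3*x) dy = (-w) dy, which multiplied by dx ∧ dz gives (w) dx ∧ dy ∧ dz
  d(w^2 - w*y + 3*x) includes (∂/∂w)(w^2 - w*y + 3*x) dw = (2*w - y) dw, which multiplied by dx ∧ dz gives (2*w - y) dx ∧ dz ∧ dw
  d(y*(x + 2*y)) includes (∂/∂x)(y*(x + 2*y)) dx = (y) dx, which multiplied by dy ∧ dz gives (y) dx ∧ dy ∧ dz
  d(2*w*y - x^2) includes (∂/∂x)(2*w*y - x^2) dx = (-2*x) dx, which multiplied by dz ∧ dw gives (-2*x) dx ∧ dz ∧ dw
  d(2*w*y - x^2) includes (∂/∂y)(2*w*y - x^2) dy = (2*w) dy, which multiplied by dz ∧ dw gives (2*w) dy ∧ dz ∧ dw
Collecting like 3-forms: d(omega) = (w + y - 6*z) dx ∧ dy ∧ dz + (2*w - 2*x - y) dx ∧ dz ∧ dw + (2*w) dy ∧ dz ∧ dw.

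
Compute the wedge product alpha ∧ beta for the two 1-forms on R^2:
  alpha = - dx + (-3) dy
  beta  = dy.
alpha ∧ beta = (-1) dx ∧ dy

Distribute the wedge, using dx_i ∧ dx_j = -dx_j ∧ dx_i and dx_i ∧ dx_i = 0. For each pair (i, j) with i < j, the coefficient of dx_i ∧ dx_j in alpha ∧ beta is (alpha_i * beta_j - alpha_j * beta_i). Collecting: alpha ∧ beta = (-1) dx ∧ dy.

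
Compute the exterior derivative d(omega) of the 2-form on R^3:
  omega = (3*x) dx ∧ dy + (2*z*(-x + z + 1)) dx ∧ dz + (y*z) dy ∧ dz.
d(omega) = 0

For a 2-form omega = sum_{i<j} g_{ij} dx_i ∧ dx_j, the exterior derivative is
  d(omega) = sum_{i<j} d(g_{ij}) ∧ dx_i ∧ dx_j = sum_{i<j, k} (∂g_{ij}/∂x_k) dx_k ∧ dx_i ∧ dx_j.
Expand each term, using dx_k ∧ dx_i ∧ dx_j = sgn(permutation) dx_{(a)} ∧ dx_{(b)} ∧ dx_{(c)} with (a < b < c) sorted:

Collecting like 3-forms: d(omega) = 0.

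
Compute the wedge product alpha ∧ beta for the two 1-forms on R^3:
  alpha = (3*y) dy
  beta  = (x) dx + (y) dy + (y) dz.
alpha ∧ beta = (-3*x*y) dx ∧ dy + (3*y^2) dy ∧ dz

Distribute the wedge, using dx_i ∧ dx_j = -dx_j ∧ dx_i and dx_i ∧ dx_i = 0. For each pair (i, j) with i < j, the coefficient of dx_i ∧ dx_j in alpha ∧ beta is (alpha_i * beta_j - alpha_j * beta_i). Collecting: alpha ∧ beta = (-3*x*y) dx ∧ dy + (3*y^2) dy ∧ dz.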